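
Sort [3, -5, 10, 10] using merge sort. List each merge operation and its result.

Divide and conquer:
  Merge [3] + [-5] -> [-5, 3]
  Merge [10] + [10] -> [10, 10]
  Merge [-5, 3] + [10, 10] -> [-5, 3, 10, 10]


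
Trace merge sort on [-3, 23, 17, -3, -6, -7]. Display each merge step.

Divide and conquer:
  Merge [23] + [17] -> [17, 23]
  Merge [-3] + [17, 23] -> [-3, 17, 23]
  Merge [-6] + [-7] -> [-7, -6]
  Merge [-3] + [-7, -6] -> [-7, -6, -3]
  Merge [-3, 17, 23] + [-7, -6, -3] -> [-7, -6, -3, -3, 17, 23]


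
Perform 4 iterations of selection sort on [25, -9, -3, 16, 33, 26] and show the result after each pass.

Pass 1: Select minimum -9 at index 1, swap -> [-9, 25, -3, 16, 33, 26]
Pass 2: Select minimum -3 at index 2, swap -> [-9, -3, 25, 16, 33, 26]
Pass 3: Select minimum 16 at index 3, swap -> [-9, -3, 16, 25, 33, 26]
Pass 4: Select minimum 25 at index 3, swap -> [-9, -3, 16, 25, 33, 26]


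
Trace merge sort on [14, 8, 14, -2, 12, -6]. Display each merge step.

Divide and conquer:
  Merge [8] + [14] -> [8, 14]
  Merge [14] + [8, 14] -> [8, 14, 14]
  Merge [12] + [-6] -> [-6, 12]
  Merge [-2] + [-6, 12] -> [-6, -2, 12]
  Merge [8, 14, 14] + [-6, -2, 12] -> [-6, -2, 8, 12, 14, 14]


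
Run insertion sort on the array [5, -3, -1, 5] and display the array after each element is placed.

First element 5 is already 'sorted'
Insert -3: shifted 1 elements -> [-3, 5, -1, 5]
Insert -1: shifted 1 elements -> [-3, -1, 5, 5]
Insert 5: shifted 0 elements -> [-3, -1, 5, 5]


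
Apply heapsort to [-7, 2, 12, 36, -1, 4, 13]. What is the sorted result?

Build heap: [36, 2, 13, -7, -1, 4, 12]
Extract 36: [13, 2, 12, -7, -1, 4, 36]
Extract 13: [12, 2, 4, -7, -1, 13, 36]
Extract 12: [4, 2, -1, -7, 12, 13, 36]
Extract 4: [2, -7, -1, 4, 12, 13, 36]
Extract 2: [-1, -7, 2, 4, 12, 13, 36]
Extract -1: [-7, -1, 2, 4, 12, 13, 36]


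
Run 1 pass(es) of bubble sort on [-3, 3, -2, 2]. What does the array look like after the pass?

After pass 1: [-3, -2, 2, 3] (2 swaps)
Total swaps: 2


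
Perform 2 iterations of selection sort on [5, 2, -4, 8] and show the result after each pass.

Pass 1: Select minimum -4 at index 2, swap -> [-4, 2, 5, 8]
Pass 2: Select minimum 2 at index 1, swap -> [-4, 2, 5, 8]


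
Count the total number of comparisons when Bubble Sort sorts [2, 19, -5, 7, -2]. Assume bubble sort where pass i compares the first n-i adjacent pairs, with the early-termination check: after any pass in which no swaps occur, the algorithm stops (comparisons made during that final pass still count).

Pass 1: compare adjacent pairs (0,1)..(3,4) = 4 comparison(s), 3 swap(s) -> [2, -5, 7, -2, 19]
Pass 2: compare adjacent pairs (0,1)..(2,3) = 3 comparison(s), 2 swap(s) -> [-5, 2, -2, 7, 19]
Pass 3: compare adjacent pairs (0,1)..(1,2) = 2 comparison(s), 1 swap(s) -> [-5, -2, 2, 7, 19]
Pass 4: compare adjacent pairs (0,1)..(0,1) = 1 comparison(s), 0 swap(s) -> [-5, -2, 2, 7, 19]
No swaps in this pass, so bubble sort stops here.
Total comparisons: 4 + 3 + 2 + 1 = 10


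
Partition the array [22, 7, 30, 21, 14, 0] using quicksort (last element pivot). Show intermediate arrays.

Partition 1: pivot=0 at index 0 -> [0, 7, 30, 21, 14, 22]
Partition 2: pivot=22 at index 4 -> [0, 7, 21, 14, 22, 30]
Partition 3: pivot=14 at index 2 -> [0, 7, 14, 21, 22, 30]


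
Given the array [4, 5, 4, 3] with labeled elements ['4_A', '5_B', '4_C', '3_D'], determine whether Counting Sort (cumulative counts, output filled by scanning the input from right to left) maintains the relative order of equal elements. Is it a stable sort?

Trace Counting Sort on the labeled array (the key is the number; the letter only tracks identity):
  Counts for values 0..5: [0, 0, 0, 1, 2, 1]
  Cumulative counts: [0, 0, 0, 1, 3, 4]
  Scan right to left: place 3_D at output index 0
  Scan right to left: place 4_C at output index 2
  Scan right to left: place 5_B at output index 3
  Scan right to left: place 4_A at output index 1
  Output: [3_D, 4_A, 4_C, 5_B]
Equal keys:
  value 4: originally 4_A, 4_C; after sorting 4_A, 4_C -> order preserved
All equal keys kept their original relative order. Counting Sort is stable: scanning the input right to left with decreasing cumulative counts places later duplicates at later output positions.
Answer: Stable


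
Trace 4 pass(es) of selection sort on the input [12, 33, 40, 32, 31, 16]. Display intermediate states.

Pass 1: Select minimum 12 at index 0, swap -> [12, 33, 40, 32, 31, 16]
Pass 2: Select minimum 16 at index 5, swap -> [12, 16, 40, 32, 31, 33]
Pass 3: Select minimum 31 at index 4, swap -> [12, 16, 31, 32, 40, 33]
Pass 4: Select minimum 32 at index 3, swap -> [12, 16, 31, 32, 40, 33]


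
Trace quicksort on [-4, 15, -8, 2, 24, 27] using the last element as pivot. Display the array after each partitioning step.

Partition 1: pivot=27 at index 5 -> [-4, 15, -8, 2, 24, 27]
Partition 2: pivot=24 at index 4 -> [-4, 15, -8, 2, 24, 27]
Partition 3: pivot=2 at index 2 -> [-4, -8, 2, 15, 24, 27]
Partition 4: pivot=-8 at index 0 -> [-8, -4, 2, 15, 24, 27]


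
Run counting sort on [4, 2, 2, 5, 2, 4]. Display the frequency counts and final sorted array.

Count array: [0, 0, 3, 0, 2, 1]
(count[i] = number of elements equal to i)
Cumulative count: [0, 0, 3, 3, 5, 6]
Sorted: [2, 2, 2, 4, 4, 5]


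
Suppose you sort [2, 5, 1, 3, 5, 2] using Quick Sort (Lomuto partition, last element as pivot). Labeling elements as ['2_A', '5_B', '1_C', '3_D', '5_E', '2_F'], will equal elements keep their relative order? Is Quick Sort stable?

Trace Quick Sort on the labeled array (the key is the number; the letter only tracks identity):
  Partition indices 0..5 around pivot 2_F -> [2_A, 1_C, 2_F, 3_D, 5_E, 5_B]
  Partition indices 0..1 around pivot 1_C -> [1_C, 2_A, 2_F, 3_D, 5_E, 5_B]
  Partition indices 3..5 around pivot 5_B -> [1_C, 2_A, 2_F, 3_D, 5_E, 5_B]
  Partition indices 3..4 around pivot 5_E -> [1_C, 2_A, 2_F, 3_D, 5_E, 5_B]
Final order: [1_C, 2_A, 2_F, 3_D, 5_E, 5_B]
Equal keys:
  value 2: originally 2_A, 2_F; after sorting 2_A, 2_F -> order preserved
  value 5: originally 5_B, 5_E; after sorting 5_E, 5_B -> order changed
Equal keys were reordered, so Quick Sort is not stable: partition swaps elements across long distances and can reorder equal keys. (One such input is enough; an unstable sort may happen to preserve order on other inputs, but it gives no guarantee.)
Answer: Not stable


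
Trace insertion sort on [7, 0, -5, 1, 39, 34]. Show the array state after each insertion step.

First element 7 is already 'sorted'
Insert 0: shifted 1 elements -> [0, 7, -5, 1, 39, 34]
Insert -5: shifted 2 elements -> [-5, 0, 7, 1, 39, 34]
Insert 1: shifted 1 elements -> [-5, 0, 1, 7, 39, 34]
Insert 39: shifted 0 elements -> [-5, 0, 1, 7, 39, 34]
Insert 34: shifted 1 elements -> [-5, 0, 1, 7, 34, 39]


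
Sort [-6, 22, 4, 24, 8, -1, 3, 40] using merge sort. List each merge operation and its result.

Divide and conquer:
  Merge [-6] + [22] -> [-6, 22]
  Merge [4] + [24] -> [4, 24]
  Merge [-6, 22] + [4, 24] -> [-6, 4, 22, 24]
  Merge [8] + [-1] -> [-1, 8]
  Merge [3] + [40] -> [3, 40]
  Merge [-1, 8] + [3, 40] -> [-1, 3, 8, 40]
  Merge [-6, 4, 22, 24] + [-1, 3, 8, 40] -> [-6, -1, 3, 4, 8, 22, 24, 40]


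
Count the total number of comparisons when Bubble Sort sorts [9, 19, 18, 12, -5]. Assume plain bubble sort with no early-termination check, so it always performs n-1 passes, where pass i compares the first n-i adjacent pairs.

Pass 1: compare adjacent pairs (0,1)..(3,4) = 4 comparison(s), 3 swap(s) -> [9, 18, 12, -5, 19]
Pass 2: compare adjacent pairs (0,1)..(2,3) = 3 comparison(s), 2 swap(s) -> [9, 12, -5, 18, 19]
Pass 3: compare adjacent pairs (0,1)..(1,2) = 2 comparison(s), 1 swap(s) -> [9, -5, 12, 18, 19]
Pass 4: compare adjacent pairs (0,1)..(0,1) = 1 comparison(s), 1 swap(s) -> [-5, 9, 12, 18, 19]
Total comparisons: 4 + 3 + 2 + 1 = 10


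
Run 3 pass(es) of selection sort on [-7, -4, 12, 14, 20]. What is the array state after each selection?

Pass 1: Select minimum -7 at index 0, swap -> [-7, -4, 12, 14, 20]
Pass 2: Select minimum -4 at index 1, swap -> [-7, -4, 12, 14, 20]
Pass 3: Select minimum 12 at index 2, swap -> [-7, -4, 12, 14, 20]


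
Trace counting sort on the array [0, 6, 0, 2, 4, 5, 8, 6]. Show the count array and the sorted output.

Count array: [2, 0, 1, 0, 1, 1, 2, 0, 1]
(count[i] = number of elements equal to i)
Cumulative count: [2, 2, 3, 3, 4, 5, 7, 7, 8]
Sorted: [0, 0, 2, 4, 5, 6, 6, 8]


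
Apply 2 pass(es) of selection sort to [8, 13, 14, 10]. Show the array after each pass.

Pass 1: Select minimum 8 at index 0, swap -> [8, 13, 14, 10]
Pass 2: Select minimum 10 at index 3, swap -> [8, 10, 14, 13]


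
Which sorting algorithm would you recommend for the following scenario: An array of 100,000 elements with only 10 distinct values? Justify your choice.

Best choice: 3-way quicksort or Counting sort
Reason: 3-way (Dutch national flag) partitioning groups every copy of the pivot together, so with only d=10 distinct keys quicksort finishes in O(n log d) expected time, which is effectively linear; counting sort runs in O(n + k) where k is the size of the key range (not the number of distinct values), so it is linear when the 10 values are integers drawn from a small known range


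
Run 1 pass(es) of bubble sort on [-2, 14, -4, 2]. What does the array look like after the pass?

After pass 1: [-2, -4, 2, 14] (2 swaps)
Total swaps: 2


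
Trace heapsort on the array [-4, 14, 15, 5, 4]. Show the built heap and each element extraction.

Build heap: [15, 14, -4, 5, 4]
Extract 15: [14, 5, -4, 4, 15]
Extract 14: [5, 4, -4, 14, 15]
Extract 5: [4, -4, 5, 14, 15]
Extract 4: [-4, 4, 5, 14, 15]


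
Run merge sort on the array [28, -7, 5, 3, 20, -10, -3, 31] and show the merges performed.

Divide and conquer:
  Merge [28] + [-7] -> [-7, 28]
  Merge [5] + [3] -> [3, 5]
  Merge [-7, 28] + [3, 5] -> [-7, 3, 5, 28]
  Merge [20] + [-10] -> [-10, 20]
  Merge [-3] + [31] -> [-3, 31]
  Merge [-10, 20] + [-3, 31] -> [-10, -3, 20, 31]
  Merge [-7, 3, 5, 28] + [-10, -3, 20, 31] -> [-10, -7, -3, 3, 5, 20, 28, 31]


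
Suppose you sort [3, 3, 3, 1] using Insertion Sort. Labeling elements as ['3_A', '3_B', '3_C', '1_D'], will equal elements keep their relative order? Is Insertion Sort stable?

Trace Insertion Sort on the labeled array (the key is the number; the letter only tracks identity):
  Insert 3_B at index 1: [3_A, 3_B, 3_C, 1_D]
  Insert 3_C at index 2: [3_A, 3_B, 3_C, 1_D]
  Insert 1_D at index 0: [1_D, 3_A, 3_B, 3_C]
Final order: [1_D, 3_A, 3_B, 3_C]
Equal keys:
  value 3: originally 3_A, 3_B, 3_C; after sorting 3_A, 3_B, 3_C -> order preserved
All equal keys kept their original relative order. Insertion Sort is stable: elements are shifted only while they are strictly greater than the key, so a key is inserted after any equal elements already placed.
Answer: Stable


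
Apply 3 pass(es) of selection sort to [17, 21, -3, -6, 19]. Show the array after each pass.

Pass 1: Select minimum -6 at index 3, swap -> [-6, 21, -3, 17, 19]
Pass 2: Select minimum -3 at index 2, swap -> [-6, -3, 21, 17, 19]
Pass 3: Select minimum 17 at index 3, swap -> [-6, -3, 17, 21, 19]


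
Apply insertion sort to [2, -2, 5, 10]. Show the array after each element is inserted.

First element 2 is already 'sorted'
Insert -2: shifted 1 elements -> [-2, 2, 5, 10]
Insert 5: shifted 0 elements -> [-2, 2, 5, 10]
Insert 10: shifted 0 elements -> [-2, 2, 5, 10]


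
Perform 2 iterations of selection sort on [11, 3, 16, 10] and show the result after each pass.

Pass 1: Select minimum 3 at index 1, swap -> [3, 11, 16, 10]
Pass 2: Select minimum 10 at index 3, swap -> [3, 10, 16, 11]


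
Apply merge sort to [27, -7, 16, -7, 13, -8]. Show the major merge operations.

Divide and conquer:
  Merge [-7] + [16] -> [-7, 16]
  Merge [27] + [-7, 16] -> [-7, 16, 27]
  Merge [13] + [-8] -> [-8, 13]
  Merge [-7] + [-8, 13] -> [-8, -7, 13]
  Merge [-7, 16, 27] + [-8, -7, 13] -> [-8, -7, -7, 13, 16, 27]


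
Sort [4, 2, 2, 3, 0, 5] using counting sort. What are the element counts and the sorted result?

Count array: [1, 0, 2, 1, 1, 1]
(count[i] = number of elements equal to i)
Cumulative count: [1, 1, 3, 4, 5, 6]
Sorted: [0, 2, 2, 3, 4, 5]


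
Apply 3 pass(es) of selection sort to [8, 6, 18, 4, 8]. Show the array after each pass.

Pass 1: Select minimum 4 at index 3, swap -> [4, 6, 18, 8, 8]
Pass 2: Select minimum 6 at index 1, swap -> [4, 6, 18, 8, 8]
Pass 3: Select minimum 8 at index 3, swap -> [4, 6, 8, 18, 8]


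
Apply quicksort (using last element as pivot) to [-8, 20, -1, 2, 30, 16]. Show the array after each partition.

Partition 1: pivot=16 at index 3 -> [-8, -1, 2, 16, 30, 20]
Partition 2: pivot=2 at index 2 -> [-8, -1, 2, 16, 30, 20]
Partition 3: pivot=-1 at index 1 -> [-8, -1, 2, 16, 30, 20]
Partition 4: pivot=20 at index 4 -> [-8, -1, 2, 16, 20, 30]


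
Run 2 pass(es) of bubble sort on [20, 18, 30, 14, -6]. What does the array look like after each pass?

After pass 1: [18, 20, 14, -6, 30] (3 swaps)
After pass 2: [18, 14, -6, 20, 30] (2 swaps)
Total swaps: 5


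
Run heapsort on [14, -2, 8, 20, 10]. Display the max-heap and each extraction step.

Build heap: [20, 14, 8, -2, 10]
Extract 20: [14, 10, 8, -2, 20]
Extract 14: [10, -2, 8, 14, 20]
Extract 10: [8, -2, 10, 14, 20]
Extract 8: [-2, 8, 10, 14, 20]


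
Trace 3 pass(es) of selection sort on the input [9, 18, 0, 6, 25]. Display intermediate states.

Pass 1: Select minimum 0 at index 2, swap -> [0, 18, 9, 6, 25]
Pass 2: Select minimum 6 at index 3, swap -> [0, 6, 9, 18, 25]
Pass 3: Select minimum 9 at index 2, swap -> [0, 6, 9, 18, 25]


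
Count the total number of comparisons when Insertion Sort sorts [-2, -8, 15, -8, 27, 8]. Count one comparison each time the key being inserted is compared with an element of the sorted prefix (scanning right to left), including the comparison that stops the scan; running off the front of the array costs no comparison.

Insert -8: -2 > -8 (shift), reached front = 1 comparison(s) -> [-8, -2, 15, -8, 27, 8]
Insert 15: -2 <= 15 (stop) = 1 comparison(s) -> [-8, -2, 15, -8, 27, 8]
Insert -8: 15 > -8 (shift), -2 > -8 (shift), -8 <= -8 (stop) = 3 comparison(s) -> [-8, -8, -2, 15, 27, 8]
Insert 27: 15 <= 27 (stop) = 1 comparison(s) -> [-8, -8, -2, 15, 27, 8]
Insert 8: 27 > 8 (shift), 15 > 8 (shift), -2 <= 8 (stop) = 3 comparison(s) -> [-8, -8, -2, 8, 15, 27]
Total comparisons: 1 + 1 + 3 + 1 + 3 = 9


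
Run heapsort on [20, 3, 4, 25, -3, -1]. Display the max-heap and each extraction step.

Build heap: [25, 20, 4, 3, -3, -1]
Extract 25: [20, 3, 4, -1, -3, 25]
Extract 20: [4, 3, -3, -1, 20, 25]
Extract 4: [3, -1, -3, 4, 20, 25]
Extract 3: [-1, -3, 3, 4, 20, 25]
Extract -1: [-3, -1, 3, 4, 20, 25]


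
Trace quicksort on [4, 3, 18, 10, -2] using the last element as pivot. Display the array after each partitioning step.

Partition 1: pivot=-2 at index 0 -> [-2, 3, 18, 10, 4]
Partition 2: pivot=4 at index 2 -> [-2, 3, 4, 10, 18]
Partition 3: pivot=18 at index 4 -> [-2, 3, 4, 10, 18]


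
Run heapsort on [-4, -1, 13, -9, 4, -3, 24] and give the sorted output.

Build heap: [24, 4, 13, -9, -1, -3, -4]
Extract 24: [13, 4, -3, -9, -1, -4, 24]
Extract 13: [4, -1, -3, -9, -4, 13, 24]
Extract 4: [-1, -4, -3, -9, 4, 13, 24]
Extract -1: [-3, -4, -9, -1, 4, 13, 24]
Extract -3: [-4, -9, -3, -1, 4, 13, 24]
Extract -4: [-9, -4, -3, -1, 4, 13, 24]


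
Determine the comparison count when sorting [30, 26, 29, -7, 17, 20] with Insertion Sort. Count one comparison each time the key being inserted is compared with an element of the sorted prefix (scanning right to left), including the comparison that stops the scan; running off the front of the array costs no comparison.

Insert 26: 30 > 26 (shift), reached front = 1 comparison(s) -> [26, 30, 29, -7, 17, 20]
Insert 29: 30 > 29 (shift), 26 <= 29 (stop) = 2 comparison(s) -> [26, 29, 30, -7, 17, 20]
Insert -7: 30 > -7 (shift), 29 > -7 (shift), 26 > -7 (shift), reached front = 3 comparison(s) -> [-7, 26, 29, 30, 17, 20]
Insert 17: 30 > 17 (shift), 29 > 17 (shift), 26 > 17 (shift), -7 <= 17 (stop) = 4 comparison(s) -> [-7, 17, 26, 29, 30, 20]
Insert 20: 30 > 20 (shift), 29 > 20 (shift), 26 > 20 (shift), 17 <= 20 (stop) = 4 comparison(s) -> [-7, 17, 20, 26, 29, 30]
Total comparisons: 1 + 2 + 3 + 4 + 4 = 14


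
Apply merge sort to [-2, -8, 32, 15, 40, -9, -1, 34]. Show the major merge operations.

Divide and conquer:
  Merge [-2] + [-8] -> [-8, -2]
  Merge [32] + [15] -> [15, 32]
  Merge [-8, -2] + [15, 32] -> [-8, -2, 15, 32]
  Merge [40] + [-9] -> [-9, 40]
  Merge [-1] + [34] -> [-1, 34]
  Merge [-9, 40] + [-1, 34] -> [-9, -1, 34, 40]
  Merge [-8, -2, 15, 32] + [-9, -1, 34, 40] -> [-9, -8, -2, -1, 15, 32, 34, 40]


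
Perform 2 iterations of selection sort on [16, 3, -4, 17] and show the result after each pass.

Pass 1: Select minimum -4 at index 2, swap -> [-4, 3, 16, 17]
Pass 2: Select minimum 3 at index 1, swap -> [-4, 3, 16, 17]


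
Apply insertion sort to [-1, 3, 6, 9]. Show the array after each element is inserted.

First element -1 is already 'sorted'
Insert 3: shifted 0 elements -> [-1, 3, 6, 9]
Insert 6: shifted 0 elements -> [-1, 3, 6, 9]
Insert 9: shifted 0 elements -> [-1, 3, 6, 9]


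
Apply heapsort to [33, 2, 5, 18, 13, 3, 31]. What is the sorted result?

Build heap: [33, 18, 31, 2, 13, 3, 5]
Extract 33: [31, 18, 5, 2, 13, 3, 33]
Extract 31: [18, 13, 5, 2, 3, 31, 33]
Extract 18: [13, 3, 5, 2, 18, 31, 33]
Extract 13: [5, 3, 2, 13, 18, 31, 33]
Extract 5: [3, 2, 5, 13, 18, 31, 33]
Extract 3: [2, 3, 5, 13, 18, 31, 33]


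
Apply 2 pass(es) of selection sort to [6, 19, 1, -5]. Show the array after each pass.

Pass 1: Select minimum -5 at index 3, swap -> [-5, 19, 1, 6]
Pass 2: Select minimum 1 at index 2, swap -> [-5, 1, 19, 6]


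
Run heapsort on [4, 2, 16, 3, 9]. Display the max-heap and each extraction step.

Build heap: [16, 9, 4, 3, 2]
Extract 16: [9, 3, 4, 2, 16]
Extract 9: [4, 3, 2, 9, 16]
Extract 4: [3, 2, 4, 9, 16]
Extract 3: [2, 3, 4, 9, 16]


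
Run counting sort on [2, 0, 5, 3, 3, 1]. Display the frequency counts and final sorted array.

Count array: [1, 1, 1, 2, 0, 1]
(count[i] = number of elements equal to i)
Cumulative count: [1, 2, 3, 5, 5, 6]
Sorted: [0, 1, 2, 3, 3, 5]


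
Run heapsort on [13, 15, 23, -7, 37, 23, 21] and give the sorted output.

Build heap: [37, 15, 23, -7, 13, 23, 21]
Extract 37: [23, 15, 23, -7, 13, 21, 37]
Extract 23: [23, 15, 21, -7, 13, 23, 37]
Extract 23: [21, 15, 13, -7, 23, 23, 37]
Extract 21: [15, -7, 13, 21, 23, 23, 37]
Extract 15: [13, -7, 15, 21, 23, 23, 37]
Extract 13: [-7, 13, 15, 21, 23, 23, 37]


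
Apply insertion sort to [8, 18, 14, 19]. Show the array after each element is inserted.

First element 8 is already 'sorted'
Insert 18: shifted 0 elements -> [8, 18, 14, 19]
Insert 14: shifted 1 elements -> [8, 14, 18, 19]
Insert 19: shifted 0 elements -> [8, 14, 18, 19]


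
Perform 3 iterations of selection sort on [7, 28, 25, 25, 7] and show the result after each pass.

Pass 1: Select minimum 7 at index 0, swap -> [7, 28, 25, 25, 7]
Pass 2: Select minimum 7 at index 4, swap -> [7, 7, 25, 25, 28]
Pass 3: Select minimum 25 at index 2, swap -> [7, 7, 25, 25, 28]


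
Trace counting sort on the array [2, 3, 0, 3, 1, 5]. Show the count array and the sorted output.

Count array: [1, 1, 1, 2, 0, 1]
(count[i] = number of elements equal to i)
Cumulative count: [1, 2, 3, 5, 5, 6]
Sorted: [0, 1, 2, 3, 3, 5]


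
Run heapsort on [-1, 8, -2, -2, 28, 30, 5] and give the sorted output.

Build heap: [30, 28, 5, -2, 8, -2, -1]
Extract 30: [28, 8, 5, -2, -1, -2, 30]
Extract 28: [8, -1, 5, -2, -2, 28, 30]
Extract 8: [5, -1, -2, -2, 8, 28, 30]
Extract 5: [-1, -2, -2, 5, 8, 28, 30]
Extract -1: [-2, -2, -1, 5, 8, 28, 30]
Extract -2: [-2, -2, -1, 5, 8, 28, 30]


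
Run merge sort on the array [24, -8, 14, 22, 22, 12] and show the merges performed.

Divide and conquer:
  Merge [-8] + [14] -> [-8, 14]
  Merge [24] + [-8, 14] -> [-8, 14, 24]
  Merge [22] + [12] -> [12, 22]
  Merge [22] + [12, 22] -> [12, 22, 22]
  Merge [-8, 14, 24] + [12, 22, 22] -> [-8, 12, 14, 22, 22, 24]


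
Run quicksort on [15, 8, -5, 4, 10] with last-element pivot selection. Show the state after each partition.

Partition 1: pivot=10 at index 3 -> [8, -5, 4, 10, 15]
Partition 2: pivot=4 at index 1 -> [-5, 4, 8, 10, 15]


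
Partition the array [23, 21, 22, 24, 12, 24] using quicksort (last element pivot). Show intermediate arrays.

Partition 1: pivot=24 at index 5 -> [23, 21, 22, 24, 12, 24]
Partition 2: pivot=12 at index 0 -> [12, 21, 22, 24, 23, 24]
Partition 3: pivot=23 at index 3 -> [12, 21, 22, 23, 24, 24]
Partition 4: pivot=22 at index 2 -> [12, 21, 22, 23, 24, 24]


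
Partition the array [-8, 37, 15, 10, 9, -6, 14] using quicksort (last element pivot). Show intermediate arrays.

Partition 1: pivot=14 at index 4 -> [-8, 10, 9, -6, 14, 37, 15]
Partition 2: pivot=-6 at index 1 -> [-8, -6, 9, 10, 14, 37, 15]
Partition 3: pivot=10 at index 3 -> [-8, -6, 9, 10, 14, 37, 15]
Partition 4: pivot=15 at index 5 -> [-8, -6, 9, 10, 14, 15, 37]


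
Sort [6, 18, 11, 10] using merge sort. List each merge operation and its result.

Divide and conquer:
  Merge [6] + [18] -> [6, 18]
  Merge [11] + [10] -> [10, 11]
  Merge [6, 18] + [10, 11] -> [6, 10, 11, 18]


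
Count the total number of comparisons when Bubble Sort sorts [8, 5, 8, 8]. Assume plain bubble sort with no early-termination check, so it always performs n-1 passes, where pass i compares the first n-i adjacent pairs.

Pass 1: compare adjacent pairs (0,1)..(2,3) = 3 comparison(s), 1 swap(s) -> [5, 8, 8, 8]
Pass 2: compare adjacent pairs (0,1)..(1,2) = 2 comparison(s), 0 swap(s) -> [5, 8, 8, 8]
Pass 3: compare adjacent pairs (0,1)..(0,1) = 1 comparison(s), 0 swap(s) -> [5, 8, 8, 8]
Total comparisons: 3 + 2 + 1 = 6


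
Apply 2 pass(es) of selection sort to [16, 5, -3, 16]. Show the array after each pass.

Pass 1: Select minimum -3 at index 2, swap -> [-3, 5, 16, 16]
Pass 2: Select minimum 5 at index 1, swap -> [-3, 5, 16, 16]


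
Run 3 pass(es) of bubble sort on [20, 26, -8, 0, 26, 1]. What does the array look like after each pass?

After pass 1: [20, -8, 0, 26, 1, 26] (3 swaps)
After pass 2: [-8, 0, 20, 1, 26, 26] (3 swaps)
After pass 3: [-8, 0, 1, 20, 26, 26] (1 swaps)
Total swaps: 7


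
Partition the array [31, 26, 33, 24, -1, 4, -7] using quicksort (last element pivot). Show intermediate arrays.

Partition 1: pivot=-7 at index 0 -> [-7, 26, 33, 24, -1, 4, 31]
Partition 2: pivot=31 at index 5 -> [-7, 26, 24, -1, 4, 31, 33]
Partition 3: pivot=4 at index 2 -> [-7, -1, 4, 26, 24, 31, 33]
Partition 4: pivot=24 at index 3 -> [-7, -1, 4, 24, 26, 31, 33]


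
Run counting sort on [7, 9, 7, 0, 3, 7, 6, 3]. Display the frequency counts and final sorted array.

Count array: [1, 0, 0, 2, 0, 0, 1, 3, 0, 1]
(count[i] = number of elements equal to i)
Cumulative count: [1, 1, 1, 3, 3, 3, 4, 7, 7, 8]
Sorted: [0, 3, 3, 6, 7, 7, 7, 9]


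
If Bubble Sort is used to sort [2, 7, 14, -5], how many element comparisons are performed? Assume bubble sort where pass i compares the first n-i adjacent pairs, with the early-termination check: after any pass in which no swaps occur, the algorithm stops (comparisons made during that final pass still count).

Pass 1: compare adjacent pairs (0,1)..(2,3) = 3 comparison(s), 1 swap(s) -> [2, 7, -5, 14]
Pass 2: compare adjacent pairs (0,1)..(1,2) = 2 comparison(s), 1 swap(s) -> [2, -5, 7, 14]
Pass 3: compare adjacent pairs (0,1)..(0,1) = 1 comparison(s), 1 swap(s) -> [-5, 2, 7, 14]
Every pass made at least one swap, so all n-1 passes run.
Total comparisons: 3 + 2 + 1 = 6


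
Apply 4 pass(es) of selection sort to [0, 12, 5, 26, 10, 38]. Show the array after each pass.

Pass 1: Select minimum 0 at index 0, swap -> [0, 12, 5, 26, 10, 38]
Pass 2: Select minimum 5 at index 2, swap -> [0, 5, 12, 26, 10, 38]
Pass 3: Select minimum 10 at index 4, swap -> [0, 5, 10, 26, 12, 38]
Pass 4: Select minimum 12 at index 4, swap -> [0, 5, 10, 12, 26, 38]


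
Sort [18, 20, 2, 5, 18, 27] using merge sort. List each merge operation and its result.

Divide and conquer:
  Merge [20] + [2] -> [2, 20]
  Merge [18] + [2, 20] -> [2, 18, 20]
  Merge [18] + [27] -> [18, 27]
  Merge [5] + [18, 27] -> [5, 18, 27]
  Merge [2, 18, 20] + [5, 18, 27] -> [2, 5, 18, 18, 20, 27]


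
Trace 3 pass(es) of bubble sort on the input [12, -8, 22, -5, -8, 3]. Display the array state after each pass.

After pass 1: [-8, 12, -5, -8, 3, 22] (4 swaps)
After pass 2: [-8, -5, -8, 3, 12, 22] (3 swaps)
After pass 3: [-8, -8, -5, 3, 12, 22] (1 swaps)
Total swaps: 8


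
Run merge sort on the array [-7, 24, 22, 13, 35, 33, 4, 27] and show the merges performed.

Divide and conquer:
  Merge [-7] + [24] -> [-7, 24]
  Merge [22] + [13] -> [13, 22]
  Merge [-7, 24] + [13, 22] -> [-7, 13, 22, 24]
  Merge [35] + [33] -> [33, 35]
  Merge [4] + [27] -> [4, 27]
  Merge [33, 35] + [4, 27] -> [4, 27, 33, 35]
  Merge [-7, 13, 22, 24] + [4, 27, 33, 35] -> [-7, 4, 13, 22, 24, 27, 33, 35]


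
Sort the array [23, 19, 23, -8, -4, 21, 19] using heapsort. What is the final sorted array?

Build heap: [23, 19, 23, -8, -4, 21, 19]
Extract 23: [23, 19, 21, -8, -4, 19, 23]
Extract 23: [21, 19, 19, -8, -4, 23, 23]
Extract 21: [19, -4, 19, -8, 21, 23, 23]
Extract 19: [19, -4, -8, 19, 21, 23, 23]
Extract 19: [-4, -8, 19, 19, 21, 23, 23]
Extract -4: [-8, -4, 19, 19, 21, 23, 23]


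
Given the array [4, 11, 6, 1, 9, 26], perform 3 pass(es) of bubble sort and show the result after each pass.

After pass 1: [4, 6, 1, 9, 11, 26] (3 swaps)
After pass 2: [4, 1, 6, 9, 11, 26] (1 swaps)
After pass 3: [1, 4, 6, 9, 11, 26] (1 swaps)
Total swaps: 5


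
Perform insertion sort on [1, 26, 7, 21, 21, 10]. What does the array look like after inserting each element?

First element 1 is already 'sorted'
Insert 26: shifted 0 elements -> [1, 26, 7, 21, 21, 10]
Insert 7: shifted 1 elements -> [1, 7, 26, 21, 21, 10]
Insert 21: shifted 1 elements -> [1, 7, 21, 26, 21, 10]
Insert 21: shifted 1 elements -> [1, 7, 21, 21, 26, 10]
Insert 10: shifted 3 elements -> [1, 7, 10, 21, 21, 26]


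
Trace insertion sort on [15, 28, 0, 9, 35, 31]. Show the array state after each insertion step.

First element 15 is already 'sorted'
Insert 28: shifted 0 elements -> [15, 28, 0, 9, 35, 31]
Insert 0: shifted 2 elements -> [0, 15, 28, 9, 35, 31]
Insert 9: shifted 2 elements -> [0, 9, 15, 28, 35, 31]
Insert 35: shifted 0 elements -> [0, 9, 15, 28, 35, 31]
Insert 31: shifted 1 elements -> [0, 9, 15, 28, 31, 35]


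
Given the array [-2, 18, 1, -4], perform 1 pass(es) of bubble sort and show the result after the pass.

After pass 1: [-2, 1, -4, 18] (2 swaps)
Total swaps: 2


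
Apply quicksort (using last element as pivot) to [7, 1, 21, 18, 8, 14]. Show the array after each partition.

Partition 1: pivot=14 at index 3 -> [7, 1, 8, 14, 21, 18]
Partition 2: pivot=8 at index 2 -> [7, 1, 8, 14, 21, 18]
Partition 3: pivot=1 at index 0 -> [1, 7, 8, 14, 21, 18]
Partition 4: pivot=18 at index 4 -> [1, 7, 8, 14, 18, 21]


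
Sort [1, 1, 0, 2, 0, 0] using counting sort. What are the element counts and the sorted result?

Count array: [3, 2, 1]
(count[i] = number of elements equal to i)
Cumulative count: [3, 5, 6]
Sorted: [0, 0, 0, 1, 1, 2]


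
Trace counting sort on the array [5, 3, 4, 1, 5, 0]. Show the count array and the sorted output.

Count array: [1, 1, 0, 1, 1, 2]
(count[i] = number of elements equal to i)
Cumulative count: [1, 2, 2, 3, 4, 6]
Sorted: [0, 1, 3, 4, 5, 5]


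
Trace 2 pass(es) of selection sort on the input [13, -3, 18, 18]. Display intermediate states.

Pass 1: Select minimum -3 at index 1, swap -> [-3, 13, 18, 18]
Pass 2: Select minimum 13 at index 1, swap -> [-3, 13, 18, 18]


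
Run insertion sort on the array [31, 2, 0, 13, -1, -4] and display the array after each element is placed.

First element 31 is already 'sorted'
Insert 2: shifted 1 elements -> [2, 31, 0, 13, -1, -4]
Insert 0: shifted 2 elements -> [0, 2, 31, 13, -1, -4]
Insert 13: shifted 1 elements -> [0, 2, 13, 31, -1, -4]
Insert -1: shifted 4 elements -> [-1, 0, 2, 13, 31, -4]
Insert -4: shifted 5 elements -> [-4, -1, 0, 2, 13, 31]


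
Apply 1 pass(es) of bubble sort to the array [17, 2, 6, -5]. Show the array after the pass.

After pass 1: [2, 6, -5, 17] (3 swaps)
Total swaps: 3


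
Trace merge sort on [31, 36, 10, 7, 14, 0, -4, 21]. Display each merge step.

Divide and conquer:
  Merge [31] + [36] -> [31, 36]
  Merge [10] + [7] -> [7, 10]
  Merge [31, 36] + [7, 10] -> [7, 10, 31, 36]
  Merge [14] + [0] -> [0, 14]
  Merge [-4] + [21] -> [-4, 21]
  Merge [0, 14] + [-4, 21] -> [-4, 0, 14, 21]
  Merge [7, 10, 31, 36] + [-4, 0, 14, 21] -> [-4, 0, 7, 10, 14, 21, 31, 36]


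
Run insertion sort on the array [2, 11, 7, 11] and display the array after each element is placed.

First element 2 is already 'sorted'
Insert 11: shifted 0 elements -> [2, 11, 7, 11]
Insert 7: shifted 1 elements -> [2, 7, 11, 11]
Insert 11: shifted 0 elements -> [2, 7, 11, 11]


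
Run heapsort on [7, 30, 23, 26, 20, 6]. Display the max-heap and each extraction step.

Build heap: [30, 26, 23, 7, 20, 6]
Extract 30: [26, 20, 23, 7, 6, 30]
Extract 26: [23, 20, 6, 7, 26, 30]
Extract 23: [20, 7, 6, 23, 26, 30]
Extract 20: [7, 6, 20, 23, 26, 30]
Extract 7: [6, 7, 20, 23, 26, 30]


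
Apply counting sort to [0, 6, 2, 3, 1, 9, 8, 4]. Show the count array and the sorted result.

Count array: [1, 1, 1, 1, 1, 0, 1, 0, 1, 1]
(count[i] = number of elements equal to i)
Cumulative count: [1, 2, 3, 4, 5, 5, 6, 6, 7, 8]
Sorted: [0, 1, 2, 3, 4, 6, 8, 9]


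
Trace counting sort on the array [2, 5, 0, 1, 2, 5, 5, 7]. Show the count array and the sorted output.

Count array: [1, 1, 2, 0, 0, 3, 0, 1]
(count[i] = number of elements equal to i)
Cumulative count: [1, 2, 4, 4, 4, 7, 7, 8]
Sorted: [0, 1, 2, 2, 5, 5, 5, 7]


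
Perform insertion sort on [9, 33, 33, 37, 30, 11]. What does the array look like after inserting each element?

First element 9 is already 'sorted'
Insert 33: shifted 0 elements -> [9, 33, 33, 37, 30, 11]
Insert 33: shifted 0 elements -> [9, 33, 33, 37, 30, 11]
Insert 37: shifted 0 elements -> [9, 33, 33, 37, 30, 11]
Insert 30: shifted 3 elements -> [9, 30, 33, 33, 37, 11]
Insert 11: shifted 4 elements -> [9, 11, 30, 33, 33, 37]


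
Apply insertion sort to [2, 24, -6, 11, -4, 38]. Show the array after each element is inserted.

First element 2 is already 'sorted'
Insert 24: shifted 0 elements -> [2, 24, -6, 11, -4, 38]
Insert -6: shifted 2 elements -> [-6, 2, 24, 11, -4, 38]
Insert 11: shifted 1 elements -> [-6, 2, 11, 24, -4, 38]
Insert -4: shifted 3 elements -> [-6, -4, 2, 11, 24, 38]
Insert 38: shifted 0 elements -> [-6, -4, 2, 11, 24, 38]


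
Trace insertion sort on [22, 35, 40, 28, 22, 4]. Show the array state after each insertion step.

First element 22 is already 'sorted'
Insert 35: shifted 0 elements -> [22, 35, 40, 28, 22, 4]
Insert 40: shifted 0 elements -> [22, 35, 40, 28, 22, 4]
Insert 28: shifted 2 elements -> [22, 28, 35, 40, 22, 4]
Insert 22: shifted 3 elements -> [22, 22, 28, 35, 40, 4]
Insert 4: shifted 5 elements -> [4, 22, 22, 28, 35, 40]


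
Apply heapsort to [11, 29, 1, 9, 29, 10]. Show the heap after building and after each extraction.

Build heap: [29, 29, 10, 9, 11, 1]
Extract 29: [29, 11, 10, 9, 1, 29]
Extract 29: [11, 9, 10, 1, 29, 29]
Extract 11: [10, 9, 1, 11, 29, 29]
Extract 10: [9, 1, 10, 11, 29, 29]
Extract 9: [1, 9, 10, 11, 29, 29]


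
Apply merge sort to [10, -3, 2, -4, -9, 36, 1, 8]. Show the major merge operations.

Divide and conquer:
  Merge [10] + [-3] -> [-3, 10]
  Merge [2] + [-4] -> [-4, 2]
  Merge [-3, 10] + [-4, 2] -> [-4, -3, 2, 10]
  Merge [-9] + [36] -> [-9, 36]
  Merge [1] + [8] -> [1, 8]
  Merge [-9, 36] + [1, 8] -> [-9, 1, 8, 36]
  Merge [-4, -3, 2, 10] + [-9, 1, 8, 36] -> [-9, -4, -3, 1, 2, 8, 10, 36]


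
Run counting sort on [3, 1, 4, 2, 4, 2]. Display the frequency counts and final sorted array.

Count array: [0, 1, 2, 1, 2]
(count[i] = number of elements equal to i)
Cumulative count: [0, 1, 3, 4, 6]
Sorted: [1, 2, 2, 3, 4, 4]


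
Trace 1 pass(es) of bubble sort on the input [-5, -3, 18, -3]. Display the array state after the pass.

After pass 1: [-5, -3, -3, 18] (1 swaps)
Total swaps: 1


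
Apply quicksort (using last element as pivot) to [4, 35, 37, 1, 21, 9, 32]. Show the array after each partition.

Partition 1: pivot=32 at index 4 -> [4, 1, 21, 9, 32, 35, 37]
Partition 2: pivot=9 at index 2 -> [4, 1, 9, 21, 32, 35, 37]
Partition 3: pivot=1 at index 0 -> [1, 4, 9, 21, 32, 35, 37]
Partition 4: pivot=37 at index 6 -> [1, 4, 9, 21, 32, 35, 37]


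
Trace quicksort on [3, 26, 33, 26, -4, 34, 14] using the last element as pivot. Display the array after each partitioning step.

Partition 1: pivot=14 at index 2 -> [3, -4, 14, 26, 26, 34, 33]
Partition 2: pivot=-4 at index 0 -> [-4, 3, 14, 26, 26, 34, 33]
Partition 3: pivot=33 at index 5 -> [-4, 3, 14, 26, 26, 33, 34]
Partition 4: pivot=26 at index 4 -> [-4, 3, 14, 26, 26, 33, 34]


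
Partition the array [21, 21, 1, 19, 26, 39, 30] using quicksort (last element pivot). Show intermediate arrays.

Partition 1: pivot=30 at index 5 -> [21, 21, 1, 19, 26, 30, 39]
Partition 2: pivot=26 at index 4 -> [21, 21, 1, 19, 26, 30, 39]
Partition 3: pivot=19 at index 1 -> [1, 19, 21, 21, 26, 30, 39]
Partition 4: pivot=21 at index 3 -> [1, 19, 21, 21, 26, 30, 39]


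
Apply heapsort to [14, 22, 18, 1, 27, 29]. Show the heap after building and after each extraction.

Build heap: [29, 27, 18, 1, 22, 14]
Extract 29: [27, 22, 18, 1, 14, 29]
Extract 27: [22, 14, 18, 1, 27, 29]
Extract 22: [18, 14, 1, 22, 27, 29]
Extract 18: [14, 1, 18, 22, 27, 29]
Extract 14: [1, 14, 18, 22, 27, 29]


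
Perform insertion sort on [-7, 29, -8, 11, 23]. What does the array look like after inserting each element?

First element -7 is already 'sorted'
Insert 29: shifted 0 elements -> [-7, 29, -8, 11, 23]
Insert -8: shifted 2 elements -> [-8, -7, 29, 11, 23]
Insert 11: shifted 1 elements -> [-8, -7, 11, 29, 23]
Insert 23: shifted 1 elements -> [-8, -7, 11, 23, 29]


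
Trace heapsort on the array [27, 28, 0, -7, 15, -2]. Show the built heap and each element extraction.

Build heap: [28, 27, 0, -7, 15, -2]
Extract 28: [27, 15, 0, -7, -2, 28]
Extract 27: [15, -2, 0, -7, 27, 28]
Extract 15: [0, -2, -7, 15, 27, 28]
Extract 0: [-2, -7, 0, 15, 27, 28]
Extract -2: [-7, -2, 0, 15, 27, 28]


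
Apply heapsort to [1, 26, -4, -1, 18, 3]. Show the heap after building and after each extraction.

Build heap: [26, 18, 3, -1, 1, -4]
Extract 26: [18, 1, 3, -1, -4, 26]
Extract 18: [3, 1, -4, -1, 18, 26]
Extract 3: [1, -1, -4, 3, 18, 26]
Extract 1: [-1, -4, 1, 3, 18, 26]
Extract -1: [-4, -1, 1, 3, 18, 26]


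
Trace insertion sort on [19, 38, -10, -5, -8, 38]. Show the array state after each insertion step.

First element 19 is already 'sorted'
Insert 38: shifted 0 elements -> [19, 38, -10, -5, -8, 38]
Insert -10: shifted 2 elements -> [-10, 19, 38, -5, -8, 38]
Insert -5: shifted 2 elements -> [-10, -5, 19, 38, -8, 38]
Insert -8: shifted 3 elements -> [-10, -8, -5, 19, 38, 38]
Insert 38: shifted 0 elements -> [-10, -8, -5, 19, 38, 38]


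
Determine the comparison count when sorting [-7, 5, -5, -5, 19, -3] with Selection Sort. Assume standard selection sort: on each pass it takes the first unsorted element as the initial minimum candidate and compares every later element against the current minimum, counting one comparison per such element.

Pass 1: scan indices 1..5 for the minimum = 5 comparison(s); min is -7, place at index 0 -> [-7, 5, -5, -5, 19, -3]
Pass 2: scan indices 2..5 for the minimum = 4 comparison(s); min is -5, place at index 1 -> [-7, -5, 5, -5, 19, -3]
Pass 3: scan indices 3..5 for the minimum = 3 comparison(s); min is -5, place at index 2 -> [-7, -5, -5, 5, 19, -3]
Pass 4: scan indices 4..5 for the minimum = 2 comparison(s); min is -3, place at index 3 -> [-7, -5, -5, -3, 19, 5]
Pass 5: scan indices 5..5 for the minimum = 1 comparison(s); min is 5, place at index 4 -> [-7, -5, -5, -3, 5, 19]
Selection sort always scans the whole unsorted suffix, so the count is (n-1) + (n-2) + ... + 1 = n(n-1)/2 = 6*5/2 = 15 regardless of the input order.
Total comparisons: 5 + 4 + 3 + 2 + 1 = 15


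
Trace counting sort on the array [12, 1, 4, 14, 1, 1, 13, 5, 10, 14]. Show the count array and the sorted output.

Count array: [0, 3, 0, 0, 1, 1, 0, 0, 0, 0, 1, 0, 1, 1, 2]
(count[i] = number of elements equal to i)
Cumulative count: [0, 3, 3, 3, 4, 5, 5, 5, 5, 5, 6, 6, 7, 8, 10]
Sorted: [1, 1, 1, 4, 5, 10, 12, 13, 14, 14]


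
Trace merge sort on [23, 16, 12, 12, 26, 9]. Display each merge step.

Divide and conquer:
  Merge [16] + [12] -> [12, 16]
  Merge [23] + [12, 16] -> [12, 16, 23]
  Merge [26] + [9] -> [9, 26]
  Merge [12] + [9, 26] -> [9, 12, 26]
  Merge [12, 16, 23] + [9, 12, 26] -> [9, 12, 12, 16, 23, 26]


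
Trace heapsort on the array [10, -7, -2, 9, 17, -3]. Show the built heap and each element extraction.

Build heap: [17, 10, -2, 9, -7, -3]
Extract 17: [10, 9, -2, -3, -7, 17]
Extract 10: [9, -3, -2, -7, 10, 17]
Extract 9: [-2, -3, -7, 9, 10, 17]
Extract -2: [-3, -7, -2, 9, 10, 17]
Extract -3: [-7, -3, -2, 9, 10, 17]


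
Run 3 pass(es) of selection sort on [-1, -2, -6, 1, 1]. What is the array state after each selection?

Pass 1: Select minimum -6 at index 2, swap -> [-6, -2, -1, 1, 1]
Pass 2: Select minimum -2 at index 1, swap -> [-6, -2, -1, 1, 1]
Pass 3: Select minimum -1 at index 2, swap -> [-6, -2, -1, 1, 1]


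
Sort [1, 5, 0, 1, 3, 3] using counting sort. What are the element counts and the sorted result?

Count array: [1, 2, 0, 2, 0, 1]
(count[i] = number of elements equal to i)
Cumulative count: [1, 3, 3, 5, 5, 6]
Sorted: [0, 1, 1, 3, 3, 5]


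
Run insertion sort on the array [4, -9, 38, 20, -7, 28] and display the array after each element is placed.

First element 4 is already 'sorted'
Insert -9: shifted 1 elements -> [-9, 4, 38, 20, -7, 28]
Insert 38: shifted 0 elements -> [-9, 4, 38, 20, -7, 28]
Insert 20: shifted 1 elements -> [-9, 4, 20, 38, -7, 28]
Insert -7: shifted 3 elements -> [-9, -7, 4, 20, 38, 28]
Insert 28: shifted 1 elements -> [-9, -7, 4, 20, 28, 38]


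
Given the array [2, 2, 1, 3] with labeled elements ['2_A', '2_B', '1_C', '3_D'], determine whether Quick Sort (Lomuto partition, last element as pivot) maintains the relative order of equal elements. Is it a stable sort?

Trace Quick Sort on the labeled array (the key is the number; the letter only tracks identity):
  Partition indices 0..3 around pivot 3_D -> [2_A, 2_B, 1_C, 3_D]
  Partition indices 0..2 around pivot 1_C -> [1_C, 2_B, 2_A, 3_D]
  Partition indices 1..2 around pivot 2_A -> [1_C, 2_B, 2_A, 3_D]
Final order: [1_C, 2_B, 2_A, 3_D]
Equal keys:
  value 2: originally 2_A, 2_B; after sorting 2_B, 2_A -> order changed
Equal keys were reordered, so Quick Sort is not stable: partition swaps elements across long distances and can reorder equal keys. (One such input is enough; an unstable sort may happen to preserve order on other inputs, but it gives no guarantee.)
Answer: Not stable


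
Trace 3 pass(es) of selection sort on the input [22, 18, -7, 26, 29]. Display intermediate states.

Pass 1: Select minimum -7 at index 2, swap -> [-7, 18, 22, 26, 29]
Pass 2: Select minimum 18 at index 1, swap -> [-7, 18, 22, 26, 29]
Pass 3: Select minimum 22 at index 2, swap -> [-7, 18, 22, 26, 29]


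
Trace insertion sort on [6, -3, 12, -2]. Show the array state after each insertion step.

First element 6 is already 'sorted'
Insert -3: shifted 1 elements -> [-3, 6, 12, -2]
Insert 12: shifted 0 elements -> [-3, 6, 12, -2]
Insert -2: shifted 2 elements -> [-3, -2, 6, 12]


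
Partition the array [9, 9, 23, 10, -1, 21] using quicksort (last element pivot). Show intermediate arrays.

Partition 1: pivot=21 at index 4 -> [9, 9, 10, -1, 21, 23]
Partition 2: pivot=-1 at index 0 -> [-1, 9, 10, 9, 21, 23]
Partition 3: pivot=9 at index 2 -> [-1, 9, 9, 10, 21, 23]
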